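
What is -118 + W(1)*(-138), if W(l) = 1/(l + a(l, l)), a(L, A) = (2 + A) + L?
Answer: -728/5 ≈ -145.60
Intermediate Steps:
a(L, A) = 2 + A + L
W(l) = 1/(2 + 3*l) (W(l) = 1/(l + (2 + l + l)) = 1/(l + (2 + 2*l)) = 1/(2 + 3*l))
-118 + W(1)*(-138) = -118 - 138/(2 + 3*1) = -118 - 138/(2 + 3) = -118 - 138/5 = -728/5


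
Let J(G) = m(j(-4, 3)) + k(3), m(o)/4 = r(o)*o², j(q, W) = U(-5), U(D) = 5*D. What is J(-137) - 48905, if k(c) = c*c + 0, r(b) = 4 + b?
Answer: -101396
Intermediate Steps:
j(q, W) = -25 (j(q, W) = 5*(-5) = -25)
m(o) = 4*o²*(4 + o) (m(o) = 4*((4 + o)*o²) = 4*(o²*(4 + o)) = 4*o²*(4 + o))
k(c) = c² (k(c) = c² + 0 = c²)
J(G) = -52491 (J(G) = 4*(-25)²*(4 - 25) + 3² = 4*625*(-21) + 9 = -52500 + 9 = -52491)
J(-137) - 48905 = -52491 - 48905 = -101396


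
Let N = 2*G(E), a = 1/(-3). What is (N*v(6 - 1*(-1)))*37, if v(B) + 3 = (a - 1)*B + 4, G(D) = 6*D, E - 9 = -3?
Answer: -22200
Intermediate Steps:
E = 6 (E = 9 - 3 = 6)
a = -⅓ ≈ -0.33333
N = 72 (N = 2*(6*6) = 2*36 = 72)
v(B) = 1 - 4*B/3 (v(B) = -3 + ((-⅓ - 1)*B + 4) = -3 + (-4*B/3 + 4) = -3 + (4 - 4*B/3) = 1 - 4*B/3)
(N*v(6 - 1*(-1)))*37 = (72*(1 - 4*(6 - 1*(-1))/3))*37 = (72*(1 - 4*(6 + 1)/3))*37 = (72*(1 - 4/3*7))*37 = (72*(1 - 28/3))*37 = (72*(-25/3))*37 = -600*37 = -22200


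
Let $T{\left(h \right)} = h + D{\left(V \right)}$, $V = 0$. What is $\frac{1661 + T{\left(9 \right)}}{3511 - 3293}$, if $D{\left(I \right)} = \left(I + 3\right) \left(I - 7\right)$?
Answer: $\frac{1649}{218} \approx 7.5642$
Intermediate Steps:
$D{\left(I \right)} = \left(-7 + I\right) \left(3 + I\right)$ ($D{\left(I \right)} = \left(3 + I\right) \left(-7 + I\right) = \left(-7 + I\right) \left(3 + I\right)$)
$T{\left(h \right)} = -21 + h$ ($T{\left(h \right)} = h - \left(21 - 0^{2}\right) = h + \left(-21 + 0 + 0\right) = h - 21 = -21 + h$)
$\frac{1661 + T{\left(9 \right)}}{3511 - 3293} = \frac{1661 + \left(-21 + 9\right)}{3511 - 3293} = \frac{1661 - 12}{218} = 1649 \cdot \frac{1}{218} = \frac{1649}{218}$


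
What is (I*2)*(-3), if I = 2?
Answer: -12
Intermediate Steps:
(I*2)*(-3) = (2*2)*(-3) = 4*(-3) = -12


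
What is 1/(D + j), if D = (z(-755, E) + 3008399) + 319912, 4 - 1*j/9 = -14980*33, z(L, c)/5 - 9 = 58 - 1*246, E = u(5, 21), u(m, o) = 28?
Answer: 1/7776512 ≈ 1.2859e-7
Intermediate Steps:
E = 28
z(L, c) = -895 (z(L, c) = 45 + 5*(58 - 1*246) = 45 + 5*(58 - 246) = 45 + 5*(-188) = 45 - 940 = -895)
j = 4449096 (j = 36 - (-134820)*33 = 36 - 9*(-494340) = 36 + 4449060 = 4449096)
D = 3327416 (D = (-895 + 3008399) + 319912 = 3007504 + 319912 = 3327416)
1/(D + j) = 1/(3327416 + 4449096) = 1/7776512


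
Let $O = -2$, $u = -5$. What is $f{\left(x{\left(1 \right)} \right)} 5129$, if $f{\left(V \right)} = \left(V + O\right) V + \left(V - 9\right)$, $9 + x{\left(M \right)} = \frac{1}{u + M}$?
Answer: $\frac{7042117}{16} \approx 4.4013 \cdot 10^{5}$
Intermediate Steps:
$x{\left(M \right)} = -9 + \frac{1}{-5 + M}$
$f{\left(V \right)} = -9 + V + V \left(-2 + V\right)$ ($f{\left(V \right)} = \left(V - 2\right) V + \left(V - 9\right) = \left(-2 + V\right) V + \left(-9 + V\right) = V \left(-2 + V\right) + \left(-9 + V\right) = -9 + V + V \left(-2 + V\right)$)
$f{\left(x{\left(1 \right)} \right)} 5129 = \left(-9 + \left(\frac{46 - 9}{-5 + 1}\right)^{2} - \frac{46 - 9}{-5 + 1}\right) 5129 = \left(-9 + \left(\frac{46 - 9}{-4}\right)^{2} - \frac{46 - 9}{-4}\right) 5129 = \left(-9 + \left(\left(- \frac{1}{4}\right) 37\right)^{2} - \left(- \frac{1}{4}\right) 37\right) 5129 = \left(-9 + \left(- \frac{37}{4}\right)^{2} - - \frac{37}{4}\right) 5129 = \left(-9 + \frac{1369}{16} + \frac{37}{4}\right) 5129 = \frac{1373}{16} \cdot 5129 = \frac{7042117}{16}$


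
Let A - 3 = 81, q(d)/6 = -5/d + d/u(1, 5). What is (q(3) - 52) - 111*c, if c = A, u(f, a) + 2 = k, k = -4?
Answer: -9389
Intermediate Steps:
u(f, a) = -6 (u(f, a) = -2 - 4 = -6)
q(d) = -d - 30/d (q(d) = 6*(-5/d + d/(-6)) = 6*(-5/d + d*(-⅙)) = 6*(-5/d - d/6) = -d - 30/d)
A = 84 (A = 3 + 81 = 84)
c = 84
(q(3) - 52) - 111*c = ((-1*3 - 30/3) - 52) - 111*84 = ((-3 - 30*⅓) - 52) - 9324 = ((-3 - 10) - 52) - 9324 = (-13 - 52) - 9324 = -65 - 9324 = -9389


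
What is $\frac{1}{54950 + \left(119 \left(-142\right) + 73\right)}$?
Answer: $\frac{1}{38125} \approx 2.623 \cdot 10^{-5}$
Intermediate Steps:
$\frac{1}{54950 + \left(119 \left(-142\right) + 73\right)} = \frac{1}{54950 + \left(-16898 + 73\right)} = \frac{1}{54950 - 16825} = \frac{1}{38125}$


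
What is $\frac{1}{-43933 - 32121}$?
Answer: $- \frac{1}{76054} \approx -1.3149 \cdot 10^{-5}$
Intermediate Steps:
$\frac{1}{-43933 - 32121} = \frac{1}{-76054} = - \frac{1}{76054}$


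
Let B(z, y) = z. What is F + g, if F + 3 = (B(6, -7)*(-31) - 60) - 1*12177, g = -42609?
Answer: -55035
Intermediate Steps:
F = -12426 (F = -3 + ((6*(-31) - 60) - 1*12177) = -3 + ((-186 - 60) - 12177) = -3 + (-246 - 12177) = -3 - 12423 = -12426)
F + g = -12426 - 42609 = -55035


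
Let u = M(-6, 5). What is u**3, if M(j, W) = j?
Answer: -216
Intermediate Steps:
u = -6
u**3 = (-6)**3 = -216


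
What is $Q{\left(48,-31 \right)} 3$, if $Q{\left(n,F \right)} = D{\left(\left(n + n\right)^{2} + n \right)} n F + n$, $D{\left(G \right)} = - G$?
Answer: $41354640$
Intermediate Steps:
$Q{\left(n,F \right)} = n + F n \left(- n - 4 n^{2}\right)$ ($Q{\left(n,F \right)} = - (\left(n + n\right)^{2} + n) n F + n = - (\left(2 n\right)^{2} + n) n F + n = - (4 n^{2} + n) n F + n = - (n + 4 n^{2}) n F + n = \left(- n - 4 n^{2}\right) n F + n = n \left(- n - 4 n^{2}\right) F + n = F n \left(- n - 4 n^{2}\right) + n = n + F n \left(- n - 4 n^{2}\right)$)
$Q{\left(48,-31 \right)} 3 = \left(-1\right) 48 \left(-1 - 1488 \left(1 + 4 \cdot 48\right)\right) 3 = \left(-1\right) 48 \left(-1 - 1488 \left(1 + 192\right)\right) 3 = \left(-1\right) 48 \left(-1 - 1488 \cdot 193\right) 3 = \left(-1\right) 48 \left(-1 - 287184\right) 3 = \left(-1\right) 48 \left(-287185\right) 3 = 13784880 \cdot 3 = 41354640$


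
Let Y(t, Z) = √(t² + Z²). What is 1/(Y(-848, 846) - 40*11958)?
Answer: -23916/11439429379 - √358705/114394293790 ≈ -2.0959e-6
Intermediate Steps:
Y(t, Z) = √(Z² + t²)
1/(Y(-848, 846) - 40*11958) = 1/(√(846² + (-848)²) - 40*11958) = 1/(√(715716 + 719104) - 478320) = 1/(√1434820 - 478320) = 1/(2*√358705 - 478320) = 1/(-478320 + 2*√358705)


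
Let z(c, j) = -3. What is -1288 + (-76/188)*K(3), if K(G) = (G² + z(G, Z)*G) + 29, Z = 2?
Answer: -61087/47 ≈ -1299.7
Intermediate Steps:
K(G) = 29 + G² - 3*G (K(G) = (G² - 3*G) + 29 = 29 + G² - 3*G)
-1288 + (-76/188)*K(3) = -1288 + (-76/188)*(29 + 3² - 3*3) = -1288 + (-76*1/188)*(29 + 9 - 9) = -1288 - 19/47*29 = -1288 - 551/47 = -61087/47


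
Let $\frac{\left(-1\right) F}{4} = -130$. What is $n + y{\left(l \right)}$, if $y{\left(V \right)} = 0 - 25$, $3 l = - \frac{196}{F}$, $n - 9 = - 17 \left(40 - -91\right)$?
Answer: $-2243$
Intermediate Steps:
$n = -2218$ ($n = 9 - 17 \left(40 - -91\right) = 9 - 17 \left(40 + 91\right) = 9 - 2227 = -2218$)
$F = 520$ ($F = \left(-4\right) \left(-130\right) = 520$)
$l = - \frac{49}{390}$ ($l = \frac{\left(-196\right) \frac{1}{520}}{3} = \frac{1}{3} \left(- \frac{49}{130}\right) = - \frac{49}{390} \approx -0.12564$)
$y{\left(V \right)} = -25$ ($y{\left(V \right)} = 0 - 25 = -25$)
$n + y{\left(l \right)} = -2218 - 25 = -2243$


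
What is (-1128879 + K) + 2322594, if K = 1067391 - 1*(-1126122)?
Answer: 3387228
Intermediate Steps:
K = 2193513 (K = 1067391 + 1126122 = 2193513)
(-1128879 + K) + 2322594 = (-1128879 + 2193513) + 2322594 = 1064634 + 2322594 = 3387228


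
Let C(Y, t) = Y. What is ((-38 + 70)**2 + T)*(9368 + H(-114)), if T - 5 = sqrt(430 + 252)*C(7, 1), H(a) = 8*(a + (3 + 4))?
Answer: 8758848 + 59584*sqrt(682) ≈ 1.0315e+7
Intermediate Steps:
H(a) = 56 + 8*a (H(a) = 8*(a + 7) = 8*(7 + a) = 56 + 8*a)
T = 5 + 7*sqrt(682) (T = 5 + sqrt(430 + 252)*7 = 5 + sqrt(682)*7 = 5 + 7*sqrt(682) ≈ 187.81)
((-38 + 70)**2 + T)*(9368 + H(-114)) = ((-38 + 70)**2 + (5 + 7*sqrt(682)))*(9368 + (56 + 8*(-114))) = (32**2 + (5 + 7*sqrt(682)))*(9368 + (56 - 912)) = (1024 + (5 + 7*sqrt(682)))*(9368 - 856) = (1029 + 7*sqrt(682))*8512 = 8758848 + 59584*sqrt(682)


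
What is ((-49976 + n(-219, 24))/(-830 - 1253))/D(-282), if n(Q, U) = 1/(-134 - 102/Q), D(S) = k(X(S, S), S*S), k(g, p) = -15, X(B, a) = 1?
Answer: -162388707/101525420 ≈ -1.5995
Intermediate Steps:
D(S) = -15
((-49976 + n(-219, 24))/(-830 - 1253))/D(-282) = ((-49976 - 1*(-219)/(102 + 134*(-219)))/(-830 - 1253))/(-15) = ((-49976 - 1*(-219)/(102 - 29346))/(-2083))*(-1/15) = ((-49976 - 1*(-219)/(-29244))*(-1/2083))*(-1/15) = ((-49976 - 1*(-219)*(-1/29244))*(-1/2083))*(-1/15) = ((-49976 - 73/9748)*(-1/2083))*(-1/15) = -487166121/9748*(-1/2083)*(-1/15) = (487166121/20305084)*(-1/15) = -162388707/101525420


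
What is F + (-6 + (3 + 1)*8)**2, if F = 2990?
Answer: 3666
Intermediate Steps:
F + (-6 + (3 + 1)*8)**2 = 2990 + (-6 + (3 + 1)*8)**2 = 2990 + (-6 + 4*8)**2 = 2990 + (-6 + 32)**2 = 2990 + 26**2 = 2990 + 676 = 3666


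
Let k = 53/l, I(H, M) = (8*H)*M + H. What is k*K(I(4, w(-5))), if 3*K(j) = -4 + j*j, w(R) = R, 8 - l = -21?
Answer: 1289596/87 ≈ 14823.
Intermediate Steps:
l = 29 (l = 8 - 1*(-21) = 8 + 21 = 29)
I(H, M) = H + 8*H*M (I(H, M) = 8*H*M + H = H + 8*H*M)
K(j) = -4/3 + j**2/3 (K(j) = (-4 + j*j)/3 = (-4 + j**2)/3 = -4/3 + j**2/3)
k = 53/29 ≈ 1.8276
k*K(I(4, w(-5))) = 53*(-4/3 + (4*(1 + 8*(-5)))**2/3)/29 = 53*(-4/3 + (4*(1 - 40))**2/3)/29 = 53*(-4/3 + (4*(-39))**2/3)/29 = 53*(-4/3 + (1/3)*(-156)**2)/29 = 53*(-4/3 + (1/3)*24336)/29 = 53*(-4/3 + 8112)/29 = (53/29)*(24332/3) = 1289596/87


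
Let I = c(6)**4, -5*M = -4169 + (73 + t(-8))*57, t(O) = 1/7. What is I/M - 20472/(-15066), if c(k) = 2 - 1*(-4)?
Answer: -113895548/2511 ≈ -45359.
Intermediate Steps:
t(O) = 1/7
c(k) = 6 (c(k) = 2 + 4 = 6)
M = -1/35 (M = -(-4169 + (73 + 1/7)*57)/5 = -(-4169 + (512/7)*57)/5 = -(-4169 + 29184/7)/5 = -1/5*1/7 = -1/35 ≈ -0.028571)
I = 1296 (I = 6**4 = 1296)
I/M - 20472/(-15066) = 1296/(-1/35) - 20472/(-15066) = 1296*(-35) - 20472*(-1/15066) = -45360 + 3412/2511 = -113895548/2511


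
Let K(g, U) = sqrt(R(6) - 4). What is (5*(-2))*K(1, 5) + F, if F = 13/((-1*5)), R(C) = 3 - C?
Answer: -13/5 - 10*I*sqrt(7) ≈ -2.6 - 26.458*I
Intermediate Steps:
F = -13/5 (F = 13/(-5) = 13*(-1/5) = -13/5 ≈ -2.6000)
K(g, U) = I*sqrt(7) (K(g, U) = sqrt((3 - 1*6) - 4) = sqrt((3 - 6) - 4) = sqrt(-3 - 4) = sqrt(-7) = I*sqrt(7))
(5*(-2))*K(1, 5) + F = (5*(-2))*(I*sqrt(7)) - 13/5 = -10*I*sqrt(7) - 13/5 = -13/5 - 10*I*sqrt(7)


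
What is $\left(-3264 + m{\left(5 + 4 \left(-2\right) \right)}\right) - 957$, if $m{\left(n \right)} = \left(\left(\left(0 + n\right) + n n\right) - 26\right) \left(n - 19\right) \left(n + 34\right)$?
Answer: $9419$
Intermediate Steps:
$m{\left(n \right)} = \left(-19 + n\right) \left(34 + n\right) \left(-26 + n + n^{2}\right)$ ($m{\left(n \right)} = \left(\left(n + n^{2}\right) - 26\right) \left(-19 + n\right) \left(34 + n\right) = \left(-26 + n + n^{2}\right) \left(-19 + n\right) \left(34 + n\right) = \left(-19 + n\right) \left(-26 + n + n^{2}\right) \left(34 + n\right) = \left(-19 + n\right) \left(34 + n\right) \left(-26 + n + n^{2}\right)$)
$\left(-3264 + m{\left(5 + 4 \left(-2\right) \right)}\right) - 957 = \left(-3264 + \left(16796 + \left(5 + 4 \left(-2\right)\right)^{4} - 1036 \left(5 + 4 \left(-2\right)\right) - 657 \left(5 + 4 \left(-2\right)\right)^{2} + 16 \left(5 + 4 \left(-2\right)\right)^{3}\right)\right) - 957 = \left(-3264 + \left(16796 + \left(5 - 8\right)^{4} - 1036 \left(5 - 8\right) - 657 \left(5 - 8\right)^{2} + 16 \left(5 - 8\right)^{3}\right)\right) - 957 = \left(-3264 + \left(16796 + \left(-3\right)^{4} - -3108 - 657 \left(-3\right)^{2} + 16 \left(-3\right)^{3}\right)\right) - 957 = \left(-3264 + \left(16796 + 81 + 3108 - 5913 + 16 \left(-27\right)\right)\right) - 957 = \left(-3264 + \left(16796 + 81 + 3108 - 5913 - 432\right)\right) - 957 = \left(-3264 + 13640\right) - 957 = 10376 - 957 = 9419$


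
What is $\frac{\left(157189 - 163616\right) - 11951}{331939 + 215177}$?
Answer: $- \frac{3063}{91186} \approx -0.033591$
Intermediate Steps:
$\frac{\left(157189 - 163616\right) - 11951}{331939 + 215177} = \frac{\left(157189 - 163616\right) - 11951}{547116} = \left(-6427 - 11951\right) \frac{1}{547116} = \left(-18378\right) \frac{1}{547116} = - \frac{3063}{91186}$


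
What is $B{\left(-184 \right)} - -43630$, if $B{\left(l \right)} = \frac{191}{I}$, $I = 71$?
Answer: $\frac{3097921}{71} \approx 43633.0$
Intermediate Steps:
$B{\left(l \right)} = \frac{191}{71}$
$B{\left(-184 \right)} - -43630 = \frac{191}{71} - -43630 = \frac{191}{71} + 43630 = \frac{3097921}{71}$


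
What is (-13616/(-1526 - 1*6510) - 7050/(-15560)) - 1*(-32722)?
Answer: 102295815857/3126004 ≈ 32724.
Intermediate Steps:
(-13616/(-1526 - 1*6510) - 7050/(-15560)) - 1*(-32722) = (-13616/(-1526 - 6510) - 7050*(-1/15560)) + 32722 = (-13616/(-8036) + 705/1556) + 32722 = (-13616*(-1/8036) + 705/1556) + 32722 = (3404/2009 + 705/1556) + 32722 = 6712969/3126004 + 32722 = 102295815857/3126004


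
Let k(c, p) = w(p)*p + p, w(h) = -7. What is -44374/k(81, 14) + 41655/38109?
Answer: 282424631/533526 ≈ 529.35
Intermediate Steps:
k(c, p) = -6*p (k(c, p) = -7*p + p = -6*p)
-44374/k(81, 14) + 41655/38109 = -44374/((-6*14)) + 41655/38109 = -44374/(-84) + 41655*(1/38109) = -44374*(-1/84) + 13885/12703 = 22187/42 + 13885/12703 = 282424631/533526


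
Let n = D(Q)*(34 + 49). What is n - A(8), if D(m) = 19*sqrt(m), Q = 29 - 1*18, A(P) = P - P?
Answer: 1577*sqrt(11) ≈ 5230.3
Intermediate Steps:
A(P) = 0
Q = 11 (Q = 29 - 18 = 11)
n = 1577*sqrt(11) (n = (19*sqrt(11))*(34 + 49) = (19*sqrt(11))*83 = 1577*sqrt(11) ≈ 5230.3)
n - A(8) = 1577*sqrt(11) - 1*0 = 1577*sqrt(11) + 0 = 1577*sqrt(11)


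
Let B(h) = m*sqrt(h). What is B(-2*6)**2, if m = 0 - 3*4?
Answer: -1728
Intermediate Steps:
m = -12 (m = 0 - 12 = -12)
B(h) = -12*sqrt(h)
B(-2*6)**2 = (-12*2*I*sqrt(3))**2 = (-24*I*sqrt(3))**2 = -1728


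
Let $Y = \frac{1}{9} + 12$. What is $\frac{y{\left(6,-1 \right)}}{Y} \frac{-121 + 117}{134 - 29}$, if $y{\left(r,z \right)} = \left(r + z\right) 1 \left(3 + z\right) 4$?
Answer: $- \frac{96}{763} \approx -0.12582$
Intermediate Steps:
$y{\left(r,z \right)} = \left(12 + 4 z\right) \left(r + z\right)$ ($y{\left(r,z \right)} = \left(r + z\right) \left(12 + 4 z\right) = \left(12 + 4 z\right) \left(r + z\right)$)
$Y = \frac{109}{9}$ ($Y = \frac{1}{9} + 12 = \frac{109}{9} \approx 12.111$)
$\frac{y{\left(6,-1 \right)}}{Y} \frac{-121 + 117}{134 - 29} = \frac{4 \left(-1\right)^{2} + 12 \cdot 6 + 12 \left(-1\right) + 4 \cdot 6 \left(-1\right)}{\frac{109}{9}} \frac{-121 + 117}{134 - 29} = \left(4 \cdot 1 + 72 - 12 - 24\right) \frac{9}{109} \left(- \frac{4}{105}\right) = \left(4 + 72 - 12 - 24\right) \frac{9}{109} \left(\left(-4\right) \frac{1}{105}\right) = 40 \cdot \frac{9}{109} \left(- \frac{4}{105}\right) = \frac{360}{109} \left(- \frac{4}{105}\right) = - \frac{96}{763}$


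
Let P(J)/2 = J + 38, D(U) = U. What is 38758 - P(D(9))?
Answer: 38664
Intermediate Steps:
P(J) = 76 + 2*J (P(J) = 2*(J + 38) = 2*(38 + J) = 76 + 2*J)
38758 - P(D(9)) = 38758 - (76 + 2*9) = 38758 - (76 + 18) = 38758 - 1*94 = 38758 - 94 = 38664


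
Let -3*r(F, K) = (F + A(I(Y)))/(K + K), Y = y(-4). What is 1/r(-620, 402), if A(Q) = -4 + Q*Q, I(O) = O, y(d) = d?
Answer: 603/152 ≈ 3.9671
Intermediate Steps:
Y = -4
A(Q) = -4 + Q**2
r(F, K) = -(12 + F)/(6*K) (r(F, K) = -(F + (-4 + (-4)**2))/(3*(K + K)) = -(F + (-4 + 16))/(3*(2*K)) = -(F + 12)*1/(2*K)/3 = -(12 + F)*1/(2*K)/3 = -(12 + F)/(6*K))
1/r(-620, 402) = 1/((1/6)*(-12 - 1*(-620))/402) = 1/((1/6)*(1/402)*(-12 + 620)) = 1/((1/6)*(1/402)*608) = 1/(152/603) = 603/152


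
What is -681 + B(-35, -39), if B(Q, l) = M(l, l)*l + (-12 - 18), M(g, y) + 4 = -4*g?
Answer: -6639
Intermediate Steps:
M(g, y) = -4 - 4*g
B(Q, l) = -30 + l*(-4 - 4*l) (B(Q, l) = (-4 - 4*l)*l + (-12 - 18) = l*(-4 - 4*l) - 30 = -30 + l*(-4 - 4*l))
-681 + B(-35, -39) = -681 + (-30 - 4*(-39)*(1 - 39)) = -681 + (-30 - 4*(-39)*(-38)) = -681 + (-30 - 5928) = -681 - 5958 = -6639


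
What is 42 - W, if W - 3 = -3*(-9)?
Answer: 12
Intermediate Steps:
W = 30 (W = 3 - 3*(-9) = 3 + 27 = 30)
42 - W = 42 - 1*30 = 42 - 30 = 12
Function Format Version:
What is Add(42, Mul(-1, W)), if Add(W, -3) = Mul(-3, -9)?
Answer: 12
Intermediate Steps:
W = 30 (W = Add(3, Mul(-3, -9)) = Add(3, 27) = 30)
Add(42, Mul(-1, W)) = Add(42, Mul(-1, 30)) = Add(42, -30) = 12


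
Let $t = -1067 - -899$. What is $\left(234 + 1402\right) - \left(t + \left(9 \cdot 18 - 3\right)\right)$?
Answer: $1645$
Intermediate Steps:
$t = -168$ ($t = -1067 + 899 = -168$)
$\left(234 + 1402\right) - \left(t + \left(9 \cdot 18 - 3\right)\right) = \left(234 + 1402\right) - \left(-168 + \left(9 \cdot 18 - 3\right)\right) = 1636 - \left(-168 + \left(162 - 3\right)\right) = 1636 - \left(-168 + 159\right) = 1636 - -9 = 1636 + 9 = 1645$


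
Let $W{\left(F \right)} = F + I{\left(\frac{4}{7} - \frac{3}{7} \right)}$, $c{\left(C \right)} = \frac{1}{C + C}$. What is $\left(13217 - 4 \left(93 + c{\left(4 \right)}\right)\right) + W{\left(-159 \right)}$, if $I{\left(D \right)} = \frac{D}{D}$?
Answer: $\frac{25373}{2} \approx 12687.0$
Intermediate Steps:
$c{\left(C \right)} = \frac{1}{2 C}$
$I{\left(D \right)} = 1$
$W{\left(F \right)} = 1 + F$ ($W{\left(F \right)} = F + 1 = 1 + F$)
$\left(13217 - 4 \left(93 + c{\left(4 \right)}\right)\right) + W{\left(-159 \right)} = \left(13217 - 4 \left(93 + \frac{1}{2 \cdot 4}\right)\right) + \left(1 - 159\right) = \left(13217 - 4 \left(93 + \frac{1}{2} \cdot \frac{1}{4}\right)\right) - 158 = \left(13217 - 4 \left(93 + \frac{1}{8}\right)\right) - 158 = \left(13217 - \frac{745}{2}\right) - 158 = \frac{25689}{2} - 158 = \frac{25373}{2}$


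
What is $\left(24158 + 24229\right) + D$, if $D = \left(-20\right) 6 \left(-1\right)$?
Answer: $48507$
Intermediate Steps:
$D = 120$ ($D = \left(-120\right) \left(-1\right) = 120$)
$\left(24158 + 24229\right) + D = \left(24158 + 24229\right) + 120 = 48387 + 120 = 48507$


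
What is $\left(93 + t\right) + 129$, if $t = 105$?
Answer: $327$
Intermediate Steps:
$\left(93 + t\right) + 129 = \left(93 + 105\right) + 129 = 198 + 129 = 327$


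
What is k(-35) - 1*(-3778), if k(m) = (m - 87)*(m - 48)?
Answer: 13904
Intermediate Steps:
k(m) = (-87 + m)*(-48 + m)
k(-35) - 1*(-3778) = (4176 + (-35)² - 135*(-35)) - 1*(-3778) = (4176 + 1225 + 4725) + 3778 = 10126 + 3778 = 13904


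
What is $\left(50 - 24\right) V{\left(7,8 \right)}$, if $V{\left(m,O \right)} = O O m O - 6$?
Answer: $93028$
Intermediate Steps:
$V{\left(m,O \right)} = -6 + m O^{3}$ ($V{\left(m,O \right)} = O^{2} m O - 6 = m O^{2} O - 6 = m O^{3} - 6 = -6 + m O^{3}$)
$\left(50 - 24\right) V{\left(7,8 \right)} = \left(50 - 24\right) \left(-6 + 7 \cdot 8^{3}\right) = \left(50 - 24\right) \left(-6 + 7 \cdot 512\right) = 26 \left(-6 + 3584\right) = 26 \cdot 3578 = 93028$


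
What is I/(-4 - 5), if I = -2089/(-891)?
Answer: -2089/8019 ≈ -0.26051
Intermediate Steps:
I = 2089/891 (I = -2089*(-1/891) = 2089/891 ≈ 2.3446)
I/(-4 - 5) = 2089/(891*(-4 - 5)) = (2089/891)/(-9) = (2089/891)*(-1/9) = -2089/8019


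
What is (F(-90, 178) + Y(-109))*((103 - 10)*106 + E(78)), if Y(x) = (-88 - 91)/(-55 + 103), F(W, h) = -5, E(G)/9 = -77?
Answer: -1280045/16 ≈ -80003.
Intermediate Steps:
E(G) = -693 (E(G) = 9*(-77) = -693)
Y(x) = -179/48
(F(-90, 178) + Y(-109))*((103 - 10)*106 + E(78)) = (-5 - 179/48)*((103 - 10)*106 - 693) = -419*(93*106 - 693)/48 = -419*(9858 - 693)/48 = -419/48*9165 = -1280045/16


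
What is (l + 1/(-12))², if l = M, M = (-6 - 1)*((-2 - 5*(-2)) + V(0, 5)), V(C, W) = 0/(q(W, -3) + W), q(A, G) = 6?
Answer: 452929/144 ≈ 3145.3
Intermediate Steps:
V(C, W) = 0 (V(C, W) = 0/(6 + W) = 0)
M = -56 (M = (-6 - 1)*((-2 - 5*(-2)) + 0) = -7*((-2 + 10) + 0) = -7*(8 + 0) = -7*8 = -56)
l = -56
(l + 1/(-12))² = (-56 + 1/(-12))² = (-56 - 1/12)² = (-673/12)² = 452929/144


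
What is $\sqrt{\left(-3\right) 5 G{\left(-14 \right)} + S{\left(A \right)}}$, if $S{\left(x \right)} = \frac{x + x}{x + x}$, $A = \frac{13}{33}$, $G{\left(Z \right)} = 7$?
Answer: $2 i \sqrt{26} \approx 10.198 i$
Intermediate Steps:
$A = \frac{13}{33}$ ($A = 13 \cdot \frac{1}{33} = \frac{13}{33} \approx 0.39394$)
$S{\left(x \right)} = 1$ ($S{\left(x \right)} = \frac{2 x}{2 x} = 2 x \frac{1}{2 x} = 1$)
$\sqrt{\left(-3\right) 5 G{\left(-14 \right)} + S{\left(A \right)}} = \sqrt{\left(-3\right) 5 \cdot 7 + 1} = \sqrt{\left(-15\right) 7 + 1} = \sqrt{-105 + 1} = \sqrt{-104} = 2 i \sqrt{26}$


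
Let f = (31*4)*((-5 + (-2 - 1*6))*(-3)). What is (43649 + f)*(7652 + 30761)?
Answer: 1862454305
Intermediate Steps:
f = 4836 (f = 124*((-5 + (-2 - 6))*(-3)) = 124*((-5 - 8)*(-3)) = 124*(-13*(-3)) = 124*39 = 4836)
(43649 + f)*(7652 + 30761) = (43649 + 4836)*(7652 + 30761) = 48485*38413 = 1862454305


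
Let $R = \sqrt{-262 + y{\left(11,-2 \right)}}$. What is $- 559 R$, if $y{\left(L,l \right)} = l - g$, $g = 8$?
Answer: $- 2236 i \sqrt{17} \approx - 9219.3 i$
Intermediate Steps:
$y{\left(L,l \right)} = -8 + l$ ($y{\left(L,l \right)} = l - 8 = -8 + l$)
$R = 4 i \sqrt{17}$ ($R = \sqrt{-262 - 10} = \sqrt{-272} = 4 i \sqrt{17} \approx 16.492 i$)
$- 559 R = - 559 \cdot 4 i \sqrt{17} = - 2236 i \sqrt{17}$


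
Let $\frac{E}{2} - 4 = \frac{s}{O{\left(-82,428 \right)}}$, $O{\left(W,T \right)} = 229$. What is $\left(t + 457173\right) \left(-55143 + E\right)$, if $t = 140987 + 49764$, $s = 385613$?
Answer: $- \frac{7680937515636}{229} \approx -3.3541 \cdot 10^{10}$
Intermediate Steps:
$t = 190751$
$E = \frac{773058}{229}$ ($E = 8 + 2 \cdot \frac{385613}{229} = 8 + \frac{771226}{229} = \frac{773058}{229} \approx 3375.8$)
$\left(t + 457173\right) \left(-55143 + E\right) = \left(190751 + 457173\right) \left(-55143 + \frac{773058}{229}\right) = 647924 \left(- \frac{11854689}{229}\right) = - \frac{7680937515636}{229}$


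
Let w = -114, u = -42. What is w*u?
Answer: 4788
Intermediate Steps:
w*u = -114*(-42) = 4788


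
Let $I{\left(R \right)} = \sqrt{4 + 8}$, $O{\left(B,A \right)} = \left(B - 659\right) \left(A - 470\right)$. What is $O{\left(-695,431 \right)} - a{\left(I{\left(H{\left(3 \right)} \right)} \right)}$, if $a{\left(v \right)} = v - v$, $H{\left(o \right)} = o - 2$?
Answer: $52806$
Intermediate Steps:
$O{\left(B,A \right)} = \left(-659 + B\right) \left(-470 + A\right)$
$H{\left(o \right)} = -2 + o$
$I{\left(R \right)} = 2 \sqrt{3}$ ($I{\left(R \right)} = \sqrt{12} = 2 \sqrt{3}$)
$a{\left(v \right)} = 0$
$O{\left(-695,431 \right)} - a{\left(I{\left(H{\left(3 \right)} \right)} \right)} = \left(309730 - 284029 - -326650 + 431 \left(-695\right)\right) - 0 = \left(309730 - 284029 + 326650 - 299545\right) + 0 = 52806 + 0 = 52806$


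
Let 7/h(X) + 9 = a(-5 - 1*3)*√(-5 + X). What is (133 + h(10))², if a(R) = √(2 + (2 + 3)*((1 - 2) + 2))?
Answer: 9166185/529 - 42385*√35/1058 ≈ 17090.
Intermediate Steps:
a(R) = √7 (a(R) = √(2 + 5*(-1 + 2)) = √(2 + 5*1) = √(2 + 5) = √7)
h(X) = 7/(-9 + √7*√(-5 + X))
(133 + h(10))² = (133 + 7/(-9 + √7*√(-5 + 10)))² = (133 + 7/(-9 + √7*√5))² = (133 + 7/(-9 + √35))²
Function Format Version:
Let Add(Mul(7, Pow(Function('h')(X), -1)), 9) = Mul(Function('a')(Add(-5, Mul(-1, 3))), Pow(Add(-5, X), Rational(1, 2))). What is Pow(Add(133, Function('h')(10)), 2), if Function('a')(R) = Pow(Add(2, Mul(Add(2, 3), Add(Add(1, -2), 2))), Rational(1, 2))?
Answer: Add(Rational(9166185, 529), Mul(Rational(-42385, 1058), Pow(35, Rational(1, 2)))) ≈ 17090.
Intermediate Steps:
Function('a')(R) = Pow(7, Rational(1, 2)) (Function('a')(R) = Pow(Add(2, Mul(5, Add(-1, 2))), Rational(1, 2)) = Pow(Add(2, Mul(5, 1)), Rational(1, 2)) = Pow(Add(2, 5), Rational(1, 2)) = Pow(7, Rational(1, 2)))
Function('h')(X) = Mul(7, Pow(Add(-9, Mul(Pow(7, Rational(1, 2)), Pow(Add(-5, X), Rational(1, 2)))), -1))
Pow(Add(133, Function('h')(10)), 2) = Pow(Add(133, Mul(7, Pow(Add(-9, Mul(Pow(7, Rational(1, 2)), Pow(Add(-5, 10), Rational(1, 2)))), -1))), 2) = Pow(Add(133, Mul(7, Pow(Add(-9, Mul(Pow(7, Rational(1, 2)), Pow(5, Rational(1, 2)))), -1))), 2) = Pow(Add(133, Mul(7, Pow(Add(-9, Pow(35, Rational(1, 2))), -1))), 2)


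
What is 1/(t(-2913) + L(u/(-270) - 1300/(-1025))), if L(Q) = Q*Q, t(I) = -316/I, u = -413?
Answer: 118991097900/944414316659 ≈ 0.12599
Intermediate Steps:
L(Q) = Q²
1/(t(-2913) + L(u/(-270) - 1300/(-1025))) = 1/(-316/(-2913) + (-413/(-270) - 1300/(-1025))²) = 1/(-316*(-1/2913) + (-413*(-1/270) - 1300*(-1/1025))²) = 1/(316/2913 + (413/270 + 52/41)²) = 1/(316/2913 + (30973/11070)²) = 1/(316/2913 + 959326729/122544900) = 1/(944414316659/118991097900) = 118991097900/944414316659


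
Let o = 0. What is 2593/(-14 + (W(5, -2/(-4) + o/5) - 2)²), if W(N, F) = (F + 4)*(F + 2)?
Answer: 41488/1145 ≈ 36.234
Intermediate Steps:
W(N, F) = (2 + F)*(4 + F) (W(N, F) = (4 + F)*(2 + F) = (2 + F)*(4 + F))
2593/(-14 + (W(5, -2/(-4) + o/5) - 2)²) = 2593/(-14 + ((8 + (-2/(-4) + 0/5)² + 6*(-2/(-4) + 0/5)) - 2)²) = 2593/(-14 + ((8 + (-2*(-¼) + 0*(⅕))² + 6*(-2*(-¼) + 0*(⅕))) - 2)²) = 2593/(-14 + ((8 + (½ + 0)² + 6*(½ + 0)) - 2)²) = 2593/(-14 + ((8 + (½)² + 6*(½)) - 2)²) = 2593/(-14 + ((8 + ¼ + 3) - 2)²) = 2593/(-14 + (45/4 - 2)²) = 2593/(-14 + (37/4)²) = 2593/(-14 + 1369/16) = 2593/(1145/16) = (16/1145)*2593 = 41488/1145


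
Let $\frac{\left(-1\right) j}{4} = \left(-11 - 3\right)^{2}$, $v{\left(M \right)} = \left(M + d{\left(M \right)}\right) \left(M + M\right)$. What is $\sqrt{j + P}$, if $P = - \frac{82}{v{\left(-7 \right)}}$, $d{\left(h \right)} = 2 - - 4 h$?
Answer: $\frac{i \sqrt{41844495}}{231} \approx 28.003 i$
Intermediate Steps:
$d{\left(h \right)} = 2 + 4 h$
$v{\left(M \right)} = 2 M \left(2 + 5 M\right)$ ($v{\left(M \right)} = \left(M + \left(2 + 4 M\right)\right) \left(M + M\right) = \left(2 + 5 M\right) 2 M = 2 M \left(2 + 5 M\right)$)
$j = -784$ ($j = - 4 \left(-11 - 3\right)^{2} = - 4 \left(-14\right)^{2} = \left(-4\right) 196 = -784$)
$P = - \frac{41}{231}$ ($P = - \frac{82}{2 \left(-7\right) \left(2 + 5 \left(-7\right)\right)} = - \frac{82}{2 \left(-7\right) \left(2 - 35\right)} = - \frac{82}{2 \left(-7\right) \left(-33\right)} = - \frac{82}{462} = \left(-82\right) \frac{1}{462} = - \frac{41}{231} \approx -0.17749$)
$\sqrt{j + P} = \sqrt{-784 - \frac{41}{231}} = \sqrt{- \frac{181145}{231}} = \frac{i \sqrt{41844495}}{231}$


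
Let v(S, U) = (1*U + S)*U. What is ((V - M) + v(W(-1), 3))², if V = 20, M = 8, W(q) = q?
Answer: 324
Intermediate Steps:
v(S, U) = U*(S + U) (v(S, U) = (U + S)*U = (S + U)*U = U*(S + U))
((V - M) + v(W(-1), 3))² = ((20 - 1*8) + 3*(-1 + 3))² = ((20 - 8) + 3*2)² = (12 + 6)² = 18² = 324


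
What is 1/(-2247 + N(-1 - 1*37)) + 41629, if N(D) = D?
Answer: 95122264/2285 ≈ 41629.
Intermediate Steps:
1/(-2247 + N(-1 - 1*37)) + 41629 = 1/(-2247 + (-1 - 1*37)) + 41629 = 1/(-2247 + (-1 - 37)) + 41629 = 1/(-2247 - 38) + 41629 = 1/(-2285) + 41629 = -1/2285 + 41629 = 95122264/2285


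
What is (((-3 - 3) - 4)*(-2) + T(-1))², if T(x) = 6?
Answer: 676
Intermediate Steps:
(((-3 - 3) - 4)*(-2) + T(-1))² = (((-3 - 3) - 4)*(-2) + 6)² = ((-6 - 4)*(-2) + 6)² = (-10*(-2) + 6)² = (20 + 6)² = 26² = 676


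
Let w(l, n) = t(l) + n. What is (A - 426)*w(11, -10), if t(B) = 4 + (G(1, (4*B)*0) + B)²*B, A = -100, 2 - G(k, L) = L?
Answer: -974678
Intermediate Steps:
G(k, L) = 2 - L
t(B) = 4 + B*(2 + B)² (t(B) = 4 + ((2 - 4*B*0) + B)²*B = 4 + ((2 - 1*0) + B)²*B = 4 + ((2 + 0) + B)²*B = 4 + (2 + B)²*B = 4 + B*(2 + B)²)
w(l, n) = 4 + n + l*(2 + l)² (w(l, n) = (4 + l*(2 + l)²) + n = 4 + n + l*(2 + l)²)
(A - 426)*w(11, -10) = (-100 - 426)*(4 - 10 + 11*(2 + 11)²) = -526*(4 - 10 + 11*13²) = -526*(4 - 10 + 11*169) = -526*(4 - 10 + 1859) = -526*1853 = -974678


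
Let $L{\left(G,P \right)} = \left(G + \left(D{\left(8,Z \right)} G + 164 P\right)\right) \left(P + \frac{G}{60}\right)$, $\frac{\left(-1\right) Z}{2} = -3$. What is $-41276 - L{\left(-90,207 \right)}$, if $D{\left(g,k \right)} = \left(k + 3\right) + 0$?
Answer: $-6832640$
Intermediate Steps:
$Z = 6$ ($Z = \left(-2\right) \left(-3\right) = 6$)
$D{\left(g,k \right)} = 3 + k$ ($D{\left(g,k \right)} = \left(3 + k\right) + 0 = 3 + k$)
$L{\left(G,P \right)} = \left(P + \frac{G}{60}\right) \left(10 G + 164 P\right)$ ($L{\left(G,P \right)} = \left(G + \left(\left(3 + 6\right) G + 164 P\right)\right) \left(P + \frac{G}{60}\right) = \left(G + \left(9 G + 164 P\right)\right) \left(P + G \frac{1}{60}\right) = \left(10 G + 164 P\right) \left(P + \frac{G}{60}\right) = \left(P + \frac{G}{60}\right) \left(10 G + 164 P\right)$)
$-41276 - L{\left(-90,207 \right)} = -41276 - \left(164 \cdot 207^{2} + \frac{\left(-90\right)^{2}}{6} + \frac{191}{15} \left(-90\right) 207\right) = -41276 - \left(164 \cdot 42849 + \frac{1}{6} \cdot 8100 - 237222\right) = -41276 - \left(7027236 + 1350 - 237222\right) = -41276 - 6791364 = -6832640$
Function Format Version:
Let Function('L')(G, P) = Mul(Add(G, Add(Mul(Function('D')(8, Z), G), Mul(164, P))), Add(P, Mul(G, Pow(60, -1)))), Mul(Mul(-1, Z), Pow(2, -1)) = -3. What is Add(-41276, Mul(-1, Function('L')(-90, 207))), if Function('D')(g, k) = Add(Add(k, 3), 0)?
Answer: -6832640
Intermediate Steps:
Z = 6 (Z = Mul(-2, -3) = 6)
Function('D')(g, k) = Add(3, k) (Function('D')(g, k) = Add(Add(3, k), 0) = Add(3, k))
Function('L')(G, P) = Mul(Add(P, Mul(Rational(1, 60), G)), Add(Mul(10, G), Mul(164, P))) (Function('L')(G, P) = Mul(Add(G, Add(Mul(Add(3, 6), G), Mul(164, P))), Add(P, Mul(G, Pow(60, -1)))) = Mul(Add(G, Add(Mul(9, G), Mul(164, P))), Add(P, Mul(G, Rational(1, 60)))) = Mul(Add(Mul(10, G), Mul(164, P)), Add(P, Mul(Rational(1, 60), G))) = Mul(Add(P, Mul(Rational(1, 60), G)), Add(Mul(10, G), Mul(164, P))))
Add(-41276, Mul(-1, Function('L')(-90, 207))) = Add(-41276, Mul(-1, Add(Mul(164, Pow(207, 2)), Mul(Rational(1, 6), Pow(-90, 2)), Mul(Rational(191, 15), -90, 207)))) = Add(-41276, Mul(-1, Add(Mul(164, 42849), Mul(Rational(1, 6), 8100), -237222))) = Add(-41276, Mul(-1, Add(7027236, 1350, -237222))) = Add(-41276, Mul(-1, 6791364)) = Add(-41276, -6791364) = -6832640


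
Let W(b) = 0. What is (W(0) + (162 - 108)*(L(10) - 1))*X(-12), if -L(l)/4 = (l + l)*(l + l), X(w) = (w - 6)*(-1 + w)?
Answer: -20230236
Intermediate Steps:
X(w) = (-1 + w)*(-6 + w) (X(w) = (-6 + w)*(-1 + w) = (-1 + w)*(-6 + w))
L(l) = -16*l² (L(l) = -4*(l + l)*(l + l) = -4*2*l*2*l = -16*l²)
(W(0) + (162 - 108)*(L(10) - 1))*X(-12) = (0 + (162 - 108)*(-16*10² - 1))*(6 + (-12)² - 7*(-12)) = (0 + 54*(-16*100 - 1))*(6 + 144 + 84) = (0 + 54*(-1600 - 1))*234 = (0 + 54*(-1601))*234 = (0 - 86454)*234 = -86454*234 = -20230236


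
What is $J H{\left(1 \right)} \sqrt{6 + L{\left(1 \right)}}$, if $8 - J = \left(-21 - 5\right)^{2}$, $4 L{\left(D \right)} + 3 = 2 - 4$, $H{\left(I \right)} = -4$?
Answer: $1336 \sqrt{19} \approx 5823.5$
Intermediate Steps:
$L{\left(D \right)} = - \frac{5}{4}$ ($L{\left(D \right)} = - \frac{3}{4} + \frac{2 - 4}{4} = - \frac{3}{4} + \frac{1}{4} \left(-2\right) = - \frac{3}{4} - \frac{1}{2} = - \frac{5}{4}$)
$J = -668$ ($J = 8 - \left(-21 - 5\right)^{2} = 8 - \left(-26\right)^{2} = 8 - 676 = -668$)
$J H{\left(1 \right)} \sqrt{6 + L{\left(1 \right)}} = - 668 \left(- 4 \sqrt{6 - \frac{5}{4}}\right) = - 668 \left(- 4 \sqrt{\frac{19}{4}}\right) = - 668 \left(- 4 \frac{\sqrt{19}}{2}\right) = - 668 \left(- 2 \sqrt{19}\right) = 1336 \sqrt{19}$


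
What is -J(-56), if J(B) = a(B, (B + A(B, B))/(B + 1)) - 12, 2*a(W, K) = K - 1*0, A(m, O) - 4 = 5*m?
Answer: 494/55 ≈ 8.9818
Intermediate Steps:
A(m, O) = 4 + 5*m
a(W, K) = K/2 (a(W, K) = (K - 1*0)/2 = (K + 0)/2 = K/2)
J(B) = -12 + (4 + 6*B)/(2*(1 + B)) (J(B) = ((B + (4 + 5*B))/(B + 1))/2 - 12 = ((4 + 6*B)/(1 + B))/2 - 12 = (4 + 6*B)/(2*(1 + B)) - 12 = -12 + (4 + 6*B)/(2*(1 + B)))
-J(-56) = -(-10 - 9*(-56))/(1 - 56) = -(-10 + 504)/(-55) = -(-1)*494/55 = -1*(-494/55) = 494/55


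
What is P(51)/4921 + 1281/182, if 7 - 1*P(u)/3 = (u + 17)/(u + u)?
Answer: 47423/6734 ≈ 7.0423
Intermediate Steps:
P(u) = 21 - 3*(17 + u)/(2*u) (P(u) = 21 - 3*(u + 17)/(u + u) = 21 - 3*(17 + u)/(2*u))
P(51)/4921 + 1281/182 = ((3/2)*(-17 + 13*51)/51)/4921 + 1281/182 = ((3/2)*(1/51)*(-17 + 663))*(1/4921) + 1281*(1/182) = ((3/2)*(1/51)*646)*(1/4921) + 183/26 = 19*(1/4921) + 183/26 = 1/259 + 183/26 = 47423/6734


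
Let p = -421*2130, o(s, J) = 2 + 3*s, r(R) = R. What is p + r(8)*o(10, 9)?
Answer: -896474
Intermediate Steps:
p = -896730
p + r(8)*o(10, 9) = -896730 + 8*(2 + 3*10) = -896730 + 8*(2 + 30) = -896730 + 8*32 = -896730 + 256 = -896474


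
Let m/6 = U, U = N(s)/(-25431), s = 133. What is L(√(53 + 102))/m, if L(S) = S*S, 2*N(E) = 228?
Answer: -1313935/228 ≈ -5762.9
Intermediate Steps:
N(E) = 114 (N(E) = (½)*228 = 114)
L(S) = S²
U = -38/8477 (U = 114/(-25431) = 114*(-1/25431) = -38/8477 ≈ -0.0044827)
m = -228/8477 (m = 6*(-38/8477) = -228/8477 ≈ -0.026896)
L(√(53 + 102))/m = (√(53 + 102))²/(-228/8477) = (√155)²*(-8477/228) = 155*(-8477/228) = -1313935/228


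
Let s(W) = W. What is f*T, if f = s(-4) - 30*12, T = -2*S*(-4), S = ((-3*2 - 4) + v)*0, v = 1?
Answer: 0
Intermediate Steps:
S = 0 (S = ((-3*2 - 4) + 1)*0 = ((-6 - 4) + 1)*0 = (-10 + 1)*0 = -9*0 = 0)
T = 0 (T = -2*0*(-4) = 0*(-4) = 0)
f = -364 (f = -4 - 30*12 = -4 - 360 = -364)
f*T = -364*0 = 0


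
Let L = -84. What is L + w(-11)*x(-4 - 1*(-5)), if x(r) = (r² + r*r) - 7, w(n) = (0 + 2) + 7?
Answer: -129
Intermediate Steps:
w(n) = 9 (w(n) = 2 + 7 = 9)
x(r) = -7 + 2*r² (x(r) = (r² + r²) - 7 = 2*r² - 7 = -7 + 2*r²)
L + w(-11)*x(-4 - 1*(-5)) = -84 + 9*(-7 + 2*(-4 - 1*(-5))²) = -84 + 9*(-7 + 2*(-4 + 5)²) = -84 + 9*(-7 + 2*1²) = -84 + 9*(-7 + 2*1) = -84 + 9*(-7 + 2) = -84 + 9*(-5) = -84 - 45 = -129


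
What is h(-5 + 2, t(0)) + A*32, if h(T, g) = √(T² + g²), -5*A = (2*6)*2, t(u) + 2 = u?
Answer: -768/5 + √13 ≈ -149.99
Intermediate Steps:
t(u) = -2 + u
A = -24/5 (A = -2*6*2/5 = -12*2/5 = -⅕*24 = -24/5 ≈ -4.8000)
h(-5 + 2, t(0)) + A*32 = √((-5 + 2)² + (-2 + 0)²) - 24/5*32 = √((-3)² + (-2)²) - 768/5 = √(9 + 4) - 768/5 = √13 - 768/5 = -768/5 + √13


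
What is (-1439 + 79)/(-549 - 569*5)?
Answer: 680/1697 ≈ 0.40071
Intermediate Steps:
(-1439 + 79)/(-549 - 569*5) = -1360/(-549 - 2845) = -1360/(-3394) = -1360*(-1/3394) = 680/1697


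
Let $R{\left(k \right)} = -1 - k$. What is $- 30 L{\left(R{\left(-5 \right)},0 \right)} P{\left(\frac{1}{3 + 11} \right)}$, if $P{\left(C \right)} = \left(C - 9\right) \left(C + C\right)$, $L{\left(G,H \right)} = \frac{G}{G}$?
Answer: $\frac{1875}{49} \approx 38.265$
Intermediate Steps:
$L{\left(G,H \right)} = 1$
$P{\left(C \right)} = 2 C \left(-9 + C\right)$ ($P{\left(C \right)} = \left(-9 + C\right) 2 C = 2 C \left(-9 + C\right)$)
$- 30 L{\left(R{\left(-5 \right)},0 \right)} P{\left(\frac{1}{3 + 11} \right)} = \left(-30\right) 1 \frac{2 \left(-9 + \frac{1}{3 + 11}\right)}{3 + 11} = - 30 \frac{2 \left(-9 + \frac{1}{14}\right)}{14} = - 30 \cdot 2 \cdot \frac{1}{14} \left(-9 + \frac{1}{14}\right) = - 30 \cdot 2 \cdot \frac{1}{14} \left(- \frac{125}{14}\right) = \left(-30\right) \left(- \frac{125}{98}\right) = \frac{1875}{49}$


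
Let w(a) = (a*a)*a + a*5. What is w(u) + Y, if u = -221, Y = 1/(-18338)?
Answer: -197958086509/18338 ≈ -1.0795e+7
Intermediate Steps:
Y = -1/18338 ≈ -5.4532e-5
w(a) = a³ + 5*a (w(a) = a²*a + 5*a = a³ + 5*a)
w(u) + Y = -221*(5 + (-221)²) - 1/18338 = -221*(5 + 48841) - 1/18338 = -221*48846 - 1/18338 = -10794966 - 1/18338 = -197958086509/18338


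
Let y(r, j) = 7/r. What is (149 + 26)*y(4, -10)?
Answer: 1225/4 ≈ 306.25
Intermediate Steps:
(149 + 26)*y(4, -10) = (149 + 26)*(7/4) = 175*(7*(¼)) = 175*(7/4) = 1225/4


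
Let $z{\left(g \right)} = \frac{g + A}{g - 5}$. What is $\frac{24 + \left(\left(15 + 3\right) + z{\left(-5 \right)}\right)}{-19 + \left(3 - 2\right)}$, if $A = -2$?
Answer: $- \frac{427}{180} \approx -2.3722$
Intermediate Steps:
$z{\left(g \right)} = \frac{-2 + g}{-5 + g}$ ($z{\left(g \right)} = \frac{g - 2}{g - 5} = \frac{-2 + g}{g - 5} = \frac{-2 + g}{-5 + g}$)
$\frac{24 + \left(\left(15 + 3\right) + z{\left(-5 \right)}\right)}{-19 + \left(3 - 2\right)} = \frac{24 + \left(\left(15 + 3\right) + \frac{-2 - 5}{-5 - 5}\right)}{-19 + \left(3 - 2\right)} = \frac{24 + \left(18 + \frac{1}{-10} \left(-7\right)\right)}{-19 + \left(3 - 2\right)} = \frac{24 + \left(18 - - \frac{7}{10}\right)}{-19 + 1} = \frac{24 + \left(18 + \frac{7}{10}\right)}{-18} = - \frac{24 + \frac{187}{10}}{18} = \left(- \frac{1}{18}\right) \frac{427}{10} = - \frac{427}{180}$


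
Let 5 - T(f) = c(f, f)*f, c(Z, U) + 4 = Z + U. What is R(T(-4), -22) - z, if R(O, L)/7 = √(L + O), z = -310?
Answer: 310 + 7*I*√65 ≈ 310.0 + 56.436*I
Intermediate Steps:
c(Z, U) = -4 + U + Z (c(Z, U) = -4 + (Z + U) = -4 + (U + Z) = -4 + U + Z)
T(f) = 5 - f*(-4 + 2*f) (T(f) = 5 - (-4 + f + f)*f = 5 - (-4 + 2*f)*f = 5 - f*(-4 + 2*f))
R(O, L) = 7*√(L + O)
R(T(-4), -22) - z = 7*√(-22 + (5 - 2*(-4)*(-2 - 4))) - 1*(-310) = 7*√(-22 + (5 - 2*(-4)*(-6))) + 310 = 7*√(-22 + (5 - 48)) + 310 = 7*√(-22 - 43) + 310 = 7*√(-65) + 310 = 7*(I*√65) + 310 = 7*I*√65 + 310 = 310 + 7*I*√65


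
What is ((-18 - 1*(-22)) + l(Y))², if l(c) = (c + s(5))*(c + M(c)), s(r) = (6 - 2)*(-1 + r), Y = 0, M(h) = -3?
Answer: 1936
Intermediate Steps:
s(r) = -4 + 4*r (s(r) = 4*(-1 + r) = -4 + 4*r)
l(c) = (-3 + c)*(16 + c) (l(c) = (c + (-4 + 4*5))*(c - 3) = (c + (-4 + 20))*(-3 + c) = (c + 16)*(-3 + c) = (16 + c)*(-3 + c) = (-3 + c)*(16 + c))
((-18 - 1*(-22)) + l(Y))² = ((-18 - 1*(-22)) + (-48 + 0² + 13*0))² = ((-18 + 22) + (-48 + 0 + 0))² = (4 - 48)² = (-44)² = 1936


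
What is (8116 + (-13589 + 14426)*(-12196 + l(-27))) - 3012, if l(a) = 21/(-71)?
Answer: -724426885/71 ≈ -1.0203e+7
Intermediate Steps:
l(a) = -21/71 (l(a) = 21*(-1/71) = -21/71)
(8116 + (-13589 + 14426)*(-12196 + l(-27))) - 3012 = (8116 + (-13589 + 14426)*(-12196 - 21/71)) - 3012 = (8116 + 837*(-865937/71)) - 3012 = (8116 - 724789269/71) - 3012 = -724213033/71 - 3012 = -724426885/71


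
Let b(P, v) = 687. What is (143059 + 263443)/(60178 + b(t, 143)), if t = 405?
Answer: 406502/60865 ≈ 6.6787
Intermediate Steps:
(143059 + 263443)/(60178 + b(t, 143)) = (143059 + 263443)/(60178 + 687) = 406502/60865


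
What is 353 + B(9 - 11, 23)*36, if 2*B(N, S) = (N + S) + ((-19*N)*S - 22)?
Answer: 16067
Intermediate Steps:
B(N, S) = -11 + N/2 + S/2 - 19*N*S/2 (B(N, S) = ((N + S) + ((-19*N)*S - 22))/2 = ((N + S) + (-19*N*S - 22))/2 = ((N + S) + (-22 - 19*N*S))/2 = (-22 + N + S - 19*N*S)/2 = -11 + N/2 + S/2 - 19*N*S/2)
353 + B(9 - 11, 23)*36 = 353 + (-11 + (9 - 11)/2 + (½)*23 - 19/2*(9 - 11)*23)*36 = 353 + (-11 + (½)*(-2) + 23/2 - 19/2*(-2)*23)*36 = 353 + (-11 - 1 + 23/2 + 437)*36 = 353 + (873/2)*36 = 353 + 15714 = 16067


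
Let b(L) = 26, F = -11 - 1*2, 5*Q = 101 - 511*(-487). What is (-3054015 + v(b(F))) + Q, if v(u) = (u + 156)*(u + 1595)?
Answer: -13546007/5 ≈ -2.7092e+6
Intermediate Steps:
Q = 248958/5 (Q = (101 - 511*(-487))/5 = (101 + 248857)/5 = (1/5)*248958 = 248958/5 ≈ 49792.)
F = -13 (F = -11 - 2 = -13)
v(u) = (156 + u)*(1595 + u)
(-3054015 + v(b(F))) + Q = (-3054015 + (248820 + 26**2 + 1751*26)) + 248958/5 = (-3054015 + (248820 + 676 + 45526)) + 248958/5 = (-3054015 + 295022) + 248958/5 = -2758993 + 248958/5 = -13546007/5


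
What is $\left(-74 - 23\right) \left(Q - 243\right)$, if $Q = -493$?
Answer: $71392$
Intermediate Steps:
$\left(-74 - 23\right) \left(Q - 243\right) = \left(-74 - 23\right) \left(-493 - 243\right) = \left(-97\right) \left(-736\right) = 71392$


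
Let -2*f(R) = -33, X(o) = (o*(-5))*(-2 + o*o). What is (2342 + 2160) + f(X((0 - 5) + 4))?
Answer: 9037/2 ≈ 4518.5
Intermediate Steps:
X(o) = -5*o*(-2 + o**2) (X(o) = (-5*o)*(-2 + o**2) = -5*o*(-2 + o**2))
f(R) = 33/2 (f(R) = -1/2*(-33) = 33/2)
(2342 + 2160) + f(X((0 - 5) + 4)) = (2342 + 2160) + 33/2 = 4502 + 33/2 = 9037/2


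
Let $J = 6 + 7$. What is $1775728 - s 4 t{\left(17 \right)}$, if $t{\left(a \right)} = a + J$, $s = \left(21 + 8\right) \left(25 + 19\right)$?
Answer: $1622608$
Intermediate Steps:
$s = 1276$ ($s = 29 \cdot 44 = 1276$)
$J = 13$
$t{\left(a \right)} = 13 + a$ ($t{\left(a \right)} = a + 13 = 13 + a$)
$1775728 - s 4 t{\left(17 \right)} = 1775728 - 1276 \cdot 4 \left(13 + 17\right) = 1775728 - 5104 \cdot 30 = 1775728 - 153120 = 1622608$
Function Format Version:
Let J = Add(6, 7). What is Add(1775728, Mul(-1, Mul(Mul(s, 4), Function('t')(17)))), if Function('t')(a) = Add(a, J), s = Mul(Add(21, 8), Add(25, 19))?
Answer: 1622608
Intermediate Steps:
s = 1276 (s = Mul(29, 44) = 1276)
J = 13
Function('t')(a) = Add(13, a) (Function('t')(a) = Add(a, 13) = Add(13, a))
Add(1775728, Mul(-1, Mul(Mul(s, 4), Function('t')(17)))) = Add(1775728, Mul(-1, Mul(Mul(1276, 4), Add(13, 17)))) = Add(1775728, Mul(-1, Mul(5104, 30))) = Add(1775728, Mul(-1, 153120)) = Add(1775728, -153120) = 1622608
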